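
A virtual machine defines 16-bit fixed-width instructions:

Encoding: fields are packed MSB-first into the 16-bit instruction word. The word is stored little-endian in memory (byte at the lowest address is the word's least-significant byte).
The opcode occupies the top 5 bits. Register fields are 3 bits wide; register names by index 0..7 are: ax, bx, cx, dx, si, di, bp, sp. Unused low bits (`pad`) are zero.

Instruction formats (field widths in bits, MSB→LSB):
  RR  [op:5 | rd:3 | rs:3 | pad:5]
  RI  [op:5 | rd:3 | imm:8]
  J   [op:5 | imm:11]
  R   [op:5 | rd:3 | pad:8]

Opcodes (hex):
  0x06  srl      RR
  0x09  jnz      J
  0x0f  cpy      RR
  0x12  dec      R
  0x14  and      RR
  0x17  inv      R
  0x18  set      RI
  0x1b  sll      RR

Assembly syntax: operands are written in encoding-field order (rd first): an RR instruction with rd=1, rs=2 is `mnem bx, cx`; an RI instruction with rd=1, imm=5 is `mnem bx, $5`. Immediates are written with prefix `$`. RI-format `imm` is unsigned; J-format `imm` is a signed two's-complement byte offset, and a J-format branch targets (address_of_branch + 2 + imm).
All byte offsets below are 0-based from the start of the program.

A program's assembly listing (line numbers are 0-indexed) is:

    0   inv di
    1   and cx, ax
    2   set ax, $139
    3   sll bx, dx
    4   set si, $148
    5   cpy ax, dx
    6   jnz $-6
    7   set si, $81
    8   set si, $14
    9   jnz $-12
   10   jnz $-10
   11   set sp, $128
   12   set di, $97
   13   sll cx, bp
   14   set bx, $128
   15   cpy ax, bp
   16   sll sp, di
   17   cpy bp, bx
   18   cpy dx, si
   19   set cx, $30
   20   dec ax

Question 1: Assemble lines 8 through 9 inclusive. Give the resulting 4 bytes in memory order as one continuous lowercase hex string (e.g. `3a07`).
0ec4f44f

8. set fields op=0x18:5|rd=4:3|imm=14:8 → word c40eh → 0e c4
9. jnz fields op=0x9:5|imm=-12:11 → word 4ff4h → f4 4f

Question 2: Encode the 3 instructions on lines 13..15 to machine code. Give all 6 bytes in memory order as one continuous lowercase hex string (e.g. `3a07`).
13. sll fields op=0x1b:5|rd=2:3|rs=6:3|pad=0:5 → word dac0h → c0 da
14. set fields op=0x18:5|rd=1:3|imm=128:8 → word c180h → 80 c1
15. cpy fields op=0xf:5|rd=0:3|rs=6:3|pad=0:5 → word 78c0h → c0 78

c0da80c1c078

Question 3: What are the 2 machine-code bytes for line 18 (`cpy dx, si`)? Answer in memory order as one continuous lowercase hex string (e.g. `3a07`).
807b

L18: cpy op=0xf:5|rd=3:3|rs=4:3|pad=0:5 ⇒ 0x7b80 ⇒ little 80 7b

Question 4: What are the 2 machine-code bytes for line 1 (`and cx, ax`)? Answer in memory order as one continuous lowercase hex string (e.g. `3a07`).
L1: and op=0x14:5|rd=2:3|rs=0:3|pad=0:5 ⇒ 0xa200 ⇒ little 00 a2

00a2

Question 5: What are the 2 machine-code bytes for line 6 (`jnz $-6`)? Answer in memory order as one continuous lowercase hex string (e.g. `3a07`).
line 6 (jnz): pack op=0x9:5|imm=-6:11 = 0x4ffa; little→ fa 4f

fa4f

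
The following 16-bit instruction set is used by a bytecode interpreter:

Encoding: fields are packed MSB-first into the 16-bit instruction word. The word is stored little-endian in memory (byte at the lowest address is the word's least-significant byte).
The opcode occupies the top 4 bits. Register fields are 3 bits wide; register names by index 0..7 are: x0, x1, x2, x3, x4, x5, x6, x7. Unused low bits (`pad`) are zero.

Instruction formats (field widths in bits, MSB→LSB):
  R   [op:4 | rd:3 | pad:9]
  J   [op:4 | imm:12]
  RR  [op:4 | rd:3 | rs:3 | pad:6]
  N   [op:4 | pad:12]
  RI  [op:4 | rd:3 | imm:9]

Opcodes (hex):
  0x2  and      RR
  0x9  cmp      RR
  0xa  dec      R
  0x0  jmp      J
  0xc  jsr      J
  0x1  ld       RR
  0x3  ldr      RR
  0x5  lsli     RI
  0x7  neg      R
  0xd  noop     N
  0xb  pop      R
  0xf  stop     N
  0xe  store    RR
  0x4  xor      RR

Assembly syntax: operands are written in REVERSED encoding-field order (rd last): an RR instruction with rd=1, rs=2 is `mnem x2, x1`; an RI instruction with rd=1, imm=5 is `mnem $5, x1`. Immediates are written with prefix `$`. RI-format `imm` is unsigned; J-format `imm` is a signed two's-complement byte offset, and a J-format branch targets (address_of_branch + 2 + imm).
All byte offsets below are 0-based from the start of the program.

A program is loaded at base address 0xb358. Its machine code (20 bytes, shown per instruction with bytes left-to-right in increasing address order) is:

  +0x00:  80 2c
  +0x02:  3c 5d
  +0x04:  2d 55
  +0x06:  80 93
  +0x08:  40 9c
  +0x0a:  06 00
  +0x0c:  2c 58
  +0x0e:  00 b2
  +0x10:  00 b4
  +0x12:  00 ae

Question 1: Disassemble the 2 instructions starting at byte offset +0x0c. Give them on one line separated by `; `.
+0x0c: 2c 58 ⇒ word 0x582c (little)
  op=0x582c>>12=0x5 ⇒ lsli (RI)
  rd@[11:9]=0x4 ⇒ x4
  imm@[8:0]=0x2c ⇒ $44
+0x0e: 00 b2 ⇒ word 0xb200 (little)
  op=0xb200>>12=0xb ⇒ pop (R)
  rd@[11:9]=0x1 ⇒ x1

lsli $44, x4; pop x1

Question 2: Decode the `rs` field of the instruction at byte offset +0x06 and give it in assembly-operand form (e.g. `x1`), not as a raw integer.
off 0x06: read 80 93 as little → 0x9380
  opcode bits[15:12]=0x9: cmp/RR
  rd: (w>>9)&0x7=0x1 → x1
  rs: (w>>6)&0x7=0x6 → x6

x6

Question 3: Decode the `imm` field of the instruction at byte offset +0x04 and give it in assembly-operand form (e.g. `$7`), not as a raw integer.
+0x04: 2d 55 ⇒ word 0x552d (little)
  op=0x552d>>12=0x5 ⇒ lsli (RI)
  rd: (w>>9)&0x7=0x2 → x2
  imm: (w>>0)&0x1ff=0x12d → $301

$301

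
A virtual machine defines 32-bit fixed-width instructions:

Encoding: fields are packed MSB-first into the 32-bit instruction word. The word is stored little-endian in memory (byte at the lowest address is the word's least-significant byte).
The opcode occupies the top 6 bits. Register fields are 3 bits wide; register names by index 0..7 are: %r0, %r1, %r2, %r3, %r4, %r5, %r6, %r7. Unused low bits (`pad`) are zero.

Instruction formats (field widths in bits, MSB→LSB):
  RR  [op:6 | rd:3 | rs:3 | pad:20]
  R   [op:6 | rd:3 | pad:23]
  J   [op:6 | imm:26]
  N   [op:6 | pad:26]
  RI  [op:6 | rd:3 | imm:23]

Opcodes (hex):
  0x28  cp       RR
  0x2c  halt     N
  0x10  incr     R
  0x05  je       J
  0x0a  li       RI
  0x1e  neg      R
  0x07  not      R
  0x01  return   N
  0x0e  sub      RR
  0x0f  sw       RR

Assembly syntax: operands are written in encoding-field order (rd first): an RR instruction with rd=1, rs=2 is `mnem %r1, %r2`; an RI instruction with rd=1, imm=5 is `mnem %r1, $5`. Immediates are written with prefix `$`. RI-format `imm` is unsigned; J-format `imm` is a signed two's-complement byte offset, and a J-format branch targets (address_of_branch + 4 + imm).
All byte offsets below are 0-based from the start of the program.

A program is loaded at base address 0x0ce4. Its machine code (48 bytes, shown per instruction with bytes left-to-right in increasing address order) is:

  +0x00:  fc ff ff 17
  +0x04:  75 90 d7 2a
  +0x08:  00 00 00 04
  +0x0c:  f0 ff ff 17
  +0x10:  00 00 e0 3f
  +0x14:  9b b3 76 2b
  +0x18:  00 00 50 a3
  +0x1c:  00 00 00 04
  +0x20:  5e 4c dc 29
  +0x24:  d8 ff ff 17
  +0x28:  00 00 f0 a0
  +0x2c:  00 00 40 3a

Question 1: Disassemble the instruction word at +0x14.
[14] 9b b3 76 2b → 0x2b76b39b
  opcode bits[31:26]=0xa: li/RI
  rd@[25:23]=0x6 ⇒ %r6
  imm@[22:0]=0x76b39b ⇒ $7779227

li %r6, $7779227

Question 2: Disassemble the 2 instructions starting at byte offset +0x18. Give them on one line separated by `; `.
cp %r6, %r5; return

+0x18: 00 00 50 a3 ⇒ word 0xa3500000 (little)
  top 6b → 0x28 → cp [RR]
  rd@[25:23]=0x6 ⇒ %r6
  rs@[22:20]=0x5 ⇒ %r5
+0x1c: 00 00 00 04 ⇒ word 0x04000000 (little)
  top 6b → 0x1 → return [N]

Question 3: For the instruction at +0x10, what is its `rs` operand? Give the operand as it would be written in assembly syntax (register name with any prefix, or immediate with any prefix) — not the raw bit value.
[10] 00 00 e0 3f → 0x3fe00000
  op=0x3fe00000>>26=0xf ⇒ sw (RR)
  rd: (w>>23)&0x7=0x7 → %r7
  rs: (w>>20)&0x7=0x6 → %r6

%r6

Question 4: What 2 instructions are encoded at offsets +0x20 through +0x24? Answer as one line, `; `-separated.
li %r3, $6048862; je $-40

[20] 5e 4c dc 29 → 0x29dc4c5e
  opcode bits[31:26]=0xa: li/RI
  [25:23] rd=3 = %r3
  [22:0] imm=6048862 = $6048862
[24] d8 ff ff 17 → 0x17ffffd8
  opcode bits[31:26]=0x5: je/J
  [25:0] imm=67108824 (s26→-40) = $-40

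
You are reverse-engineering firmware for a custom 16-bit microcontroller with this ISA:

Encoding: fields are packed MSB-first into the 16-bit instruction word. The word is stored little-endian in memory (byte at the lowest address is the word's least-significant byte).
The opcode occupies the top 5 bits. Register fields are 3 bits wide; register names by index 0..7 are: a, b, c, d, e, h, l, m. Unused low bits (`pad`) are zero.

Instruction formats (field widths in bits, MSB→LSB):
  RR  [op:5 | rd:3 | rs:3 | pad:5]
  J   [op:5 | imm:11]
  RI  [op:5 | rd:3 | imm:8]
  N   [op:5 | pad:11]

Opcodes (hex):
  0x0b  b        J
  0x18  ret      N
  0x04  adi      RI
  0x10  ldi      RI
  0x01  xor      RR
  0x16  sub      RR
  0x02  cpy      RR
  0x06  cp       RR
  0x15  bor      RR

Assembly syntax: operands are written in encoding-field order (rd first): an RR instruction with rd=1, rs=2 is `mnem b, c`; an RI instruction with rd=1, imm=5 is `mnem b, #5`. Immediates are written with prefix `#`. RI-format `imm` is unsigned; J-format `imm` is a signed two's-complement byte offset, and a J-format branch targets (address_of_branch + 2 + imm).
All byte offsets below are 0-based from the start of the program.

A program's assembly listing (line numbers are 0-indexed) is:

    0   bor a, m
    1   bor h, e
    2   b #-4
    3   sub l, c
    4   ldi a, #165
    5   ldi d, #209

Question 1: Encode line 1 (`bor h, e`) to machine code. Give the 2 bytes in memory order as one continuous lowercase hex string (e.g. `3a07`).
80ad

1. bor fields op=0x15:5|rd=5:3|rs=4:3|pad=0:5 → word ad80h → 80 ad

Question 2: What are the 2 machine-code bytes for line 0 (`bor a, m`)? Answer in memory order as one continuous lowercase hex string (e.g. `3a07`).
e0a8

line 0 (bor): pack op=0x15:5|rd=0:3|rs=7:3|pad=0:5 = 0xa8e0; little→ e0 a8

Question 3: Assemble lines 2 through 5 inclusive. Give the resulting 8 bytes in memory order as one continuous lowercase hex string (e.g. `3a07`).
fc5f40b6a580d183

2. b fields op=0xb:5|imm=-4:11 → word 5ffch → fc 5f
3. sub fields op=0x16:5|rd=6:3|rs=2:3|pad=0:5 → word b640h → 40 b6
4. ldi fields op=0x10:5|rd=0:3|imm=165:8 → word 80a5h → a5 80
5. ldi fields op=0x10:5|rd=3:3|imm=209:8 → word 83d1h → d1 83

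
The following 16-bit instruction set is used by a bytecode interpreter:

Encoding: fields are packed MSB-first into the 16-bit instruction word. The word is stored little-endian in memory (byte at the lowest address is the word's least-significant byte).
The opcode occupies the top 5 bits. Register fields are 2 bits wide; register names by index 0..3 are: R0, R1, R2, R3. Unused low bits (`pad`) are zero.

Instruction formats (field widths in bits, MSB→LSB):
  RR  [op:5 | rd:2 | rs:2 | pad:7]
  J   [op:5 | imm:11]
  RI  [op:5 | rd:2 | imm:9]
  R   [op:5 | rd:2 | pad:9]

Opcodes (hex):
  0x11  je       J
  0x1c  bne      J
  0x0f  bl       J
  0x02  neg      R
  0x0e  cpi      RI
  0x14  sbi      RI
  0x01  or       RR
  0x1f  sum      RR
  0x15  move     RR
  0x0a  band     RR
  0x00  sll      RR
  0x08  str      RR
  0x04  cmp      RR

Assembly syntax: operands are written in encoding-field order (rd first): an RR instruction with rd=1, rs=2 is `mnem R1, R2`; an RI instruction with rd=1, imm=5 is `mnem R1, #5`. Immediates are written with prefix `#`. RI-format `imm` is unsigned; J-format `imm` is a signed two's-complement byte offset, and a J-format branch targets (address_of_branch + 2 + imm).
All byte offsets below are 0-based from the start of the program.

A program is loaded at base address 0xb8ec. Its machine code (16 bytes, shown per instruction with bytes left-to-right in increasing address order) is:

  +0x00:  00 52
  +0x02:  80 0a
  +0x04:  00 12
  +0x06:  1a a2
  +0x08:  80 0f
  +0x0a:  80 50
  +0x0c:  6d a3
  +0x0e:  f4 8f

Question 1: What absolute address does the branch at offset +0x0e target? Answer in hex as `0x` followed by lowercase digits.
0xb8f0

[0e] f4 8f → 0x8ff4
  opcode bits[15:11]=0x11: je/J
  imm: (w>>0)&0x7ff=0x7f4 (s11→-12) → #-12
  target = base 0xb8ec + off 0x0e + 2 + imm -12 = 0xb8f0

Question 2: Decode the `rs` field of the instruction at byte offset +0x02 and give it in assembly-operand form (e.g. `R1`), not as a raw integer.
R1

+0x02: 80 0a ⇒ word 0x0a80 (little)
  opcode bits[15:11]=0x1: or/RR
  rd@[10:9]=0x1 ⇒ R1
  rs@[8:7]=0x1 ⇒ R1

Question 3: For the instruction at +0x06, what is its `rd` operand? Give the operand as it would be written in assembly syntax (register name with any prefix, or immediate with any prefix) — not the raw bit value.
R1

[06] 1a a2 → 0xa21a
  opcode bits[15:11]=0x14: sbi/RI
  [10:9] rd=1 = R1
  [8:0] imm=26 = #26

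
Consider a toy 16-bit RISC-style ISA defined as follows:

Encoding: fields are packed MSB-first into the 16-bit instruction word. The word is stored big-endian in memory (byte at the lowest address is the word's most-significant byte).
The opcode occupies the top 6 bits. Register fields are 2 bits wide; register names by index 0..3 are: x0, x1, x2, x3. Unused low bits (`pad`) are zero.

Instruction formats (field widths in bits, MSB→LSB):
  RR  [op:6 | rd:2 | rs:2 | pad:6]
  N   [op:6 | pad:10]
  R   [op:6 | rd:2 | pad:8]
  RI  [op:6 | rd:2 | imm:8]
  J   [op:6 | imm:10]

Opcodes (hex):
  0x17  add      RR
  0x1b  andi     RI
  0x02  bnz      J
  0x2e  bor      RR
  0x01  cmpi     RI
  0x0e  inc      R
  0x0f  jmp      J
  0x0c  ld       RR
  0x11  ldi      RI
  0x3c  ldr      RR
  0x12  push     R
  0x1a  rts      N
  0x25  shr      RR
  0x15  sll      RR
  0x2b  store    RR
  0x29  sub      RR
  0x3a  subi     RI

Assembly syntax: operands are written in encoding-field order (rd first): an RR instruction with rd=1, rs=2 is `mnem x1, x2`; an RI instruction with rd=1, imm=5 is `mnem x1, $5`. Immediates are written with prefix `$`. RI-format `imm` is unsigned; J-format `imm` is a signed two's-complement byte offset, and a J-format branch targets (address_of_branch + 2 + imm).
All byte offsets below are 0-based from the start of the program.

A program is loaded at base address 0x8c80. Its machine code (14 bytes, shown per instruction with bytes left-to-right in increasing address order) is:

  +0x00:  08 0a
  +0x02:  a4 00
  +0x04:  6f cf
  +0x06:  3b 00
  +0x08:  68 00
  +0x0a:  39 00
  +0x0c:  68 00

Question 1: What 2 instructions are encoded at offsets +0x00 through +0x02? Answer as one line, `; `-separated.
+0x00: 08 0a ⇒ word 0x080a (big)
  opcode bits[15:10]=0x2: bnz/J
  [9:0] imm=10 = $10
+0x02: a4 00 ⇒ word 0xa400 (big)
  opcode bits[15:10]=0x29: sub/RR
  [9:8] rd=0 = x0
  [7:6] rs=0 = x0

bnz $10; sub x0, x0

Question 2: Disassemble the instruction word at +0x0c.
[0c] 68 00 → 0x6800
  opcode bits[15:10]=0x1a: rts/N

rts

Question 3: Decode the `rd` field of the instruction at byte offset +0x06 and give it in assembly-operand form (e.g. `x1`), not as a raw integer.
[06] 3b 00 → 0x3b00
  top 6b → 0xe → inc [R]
  rd@[9:8]=0x3 ⇒ x3

x3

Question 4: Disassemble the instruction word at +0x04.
andi x3, $207

[04] 6f cf → 0x6fcf
  opcode bits[15:10]=0x1b: andi/RI
  rd: (w>>8)&0x3=0x3 → x3
  imm: (w>>0)&0xff=0xcf → $207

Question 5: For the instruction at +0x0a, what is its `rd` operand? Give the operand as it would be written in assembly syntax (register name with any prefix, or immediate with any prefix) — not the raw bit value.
@+0a  big-endian(39 00) = 0x3900
  opcode bits[15:10]=0xe: inc/R
  rd@[9:8]=0x1 ⇒ x1

x1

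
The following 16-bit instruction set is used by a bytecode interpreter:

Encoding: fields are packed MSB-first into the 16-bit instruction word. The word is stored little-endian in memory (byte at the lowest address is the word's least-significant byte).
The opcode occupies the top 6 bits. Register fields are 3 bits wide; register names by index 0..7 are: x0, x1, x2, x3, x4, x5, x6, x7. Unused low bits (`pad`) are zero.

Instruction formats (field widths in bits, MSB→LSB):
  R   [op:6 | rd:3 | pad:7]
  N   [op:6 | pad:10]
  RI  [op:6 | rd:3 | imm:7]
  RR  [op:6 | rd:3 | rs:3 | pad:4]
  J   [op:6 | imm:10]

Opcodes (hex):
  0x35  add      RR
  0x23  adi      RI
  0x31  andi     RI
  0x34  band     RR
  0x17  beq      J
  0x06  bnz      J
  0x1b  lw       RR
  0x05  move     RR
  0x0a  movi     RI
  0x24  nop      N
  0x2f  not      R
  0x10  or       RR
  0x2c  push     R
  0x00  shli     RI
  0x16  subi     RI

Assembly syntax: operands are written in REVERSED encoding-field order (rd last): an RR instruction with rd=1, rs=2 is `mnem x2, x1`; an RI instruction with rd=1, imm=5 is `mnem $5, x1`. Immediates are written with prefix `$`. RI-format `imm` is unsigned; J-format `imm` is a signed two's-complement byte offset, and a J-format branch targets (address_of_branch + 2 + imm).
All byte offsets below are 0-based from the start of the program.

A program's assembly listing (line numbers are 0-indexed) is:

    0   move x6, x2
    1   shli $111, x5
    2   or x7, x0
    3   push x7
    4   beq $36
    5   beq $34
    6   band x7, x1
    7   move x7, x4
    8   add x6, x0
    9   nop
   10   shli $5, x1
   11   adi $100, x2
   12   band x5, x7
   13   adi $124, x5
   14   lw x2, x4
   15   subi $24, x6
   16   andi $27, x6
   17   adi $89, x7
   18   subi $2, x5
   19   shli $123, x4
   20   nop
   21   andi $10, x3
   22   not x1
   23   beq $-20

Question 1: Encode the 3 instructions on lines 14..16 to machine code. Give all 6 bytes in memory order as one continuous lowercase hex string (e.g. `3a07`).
206e185b1bc7

14. lw fields op=0x1b:6|rd=4:3|rs=2:3|pad=0:4 → word 6e20h → 20 6e
15. subi fields op=0x16:6|rd=6:3|imm=24:7 → word 5b18h → 18 5b
16. andi fields op=0x31:6|rd=6:3|imm=27:7 → word c71bh → 1b c7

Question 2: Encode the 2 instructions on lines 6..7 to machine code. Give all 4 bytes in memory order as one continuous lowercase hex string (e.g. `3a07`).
f0d07016

6. band fields op=0x34:6|rd=1:3|rs=7:3|pad=0:4 → word d0f0h → f0 d0
7. move fields op=0x5:6|rd=4:3|rs=7:3|pad=0:4 → word 1670h → 70 16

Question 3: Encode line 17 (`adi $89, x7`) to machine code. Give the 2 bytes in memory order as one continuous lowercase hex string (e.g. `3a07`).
d98f

17. adi fields op=0x23:6|rd=7:3|imm=89:7 → word 8fd9h → d9 8f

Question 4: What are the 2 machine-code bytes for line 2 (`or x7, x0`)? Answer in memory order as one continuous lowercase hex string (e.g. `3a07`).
7040

L2: or op=0x10:6|rd=0:3|rs=7:3|pad=0:4 ⇒ 0x4070 ⇒ little 70 40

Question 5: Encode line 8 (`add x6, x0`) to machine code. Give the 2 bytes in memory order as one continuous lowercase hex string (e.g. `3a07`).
60d4

L8: add op=0x35:6|rd=0:3|rs=6:3|pad=0:4 ⇒ 0xd460 ⇒ little 60 d4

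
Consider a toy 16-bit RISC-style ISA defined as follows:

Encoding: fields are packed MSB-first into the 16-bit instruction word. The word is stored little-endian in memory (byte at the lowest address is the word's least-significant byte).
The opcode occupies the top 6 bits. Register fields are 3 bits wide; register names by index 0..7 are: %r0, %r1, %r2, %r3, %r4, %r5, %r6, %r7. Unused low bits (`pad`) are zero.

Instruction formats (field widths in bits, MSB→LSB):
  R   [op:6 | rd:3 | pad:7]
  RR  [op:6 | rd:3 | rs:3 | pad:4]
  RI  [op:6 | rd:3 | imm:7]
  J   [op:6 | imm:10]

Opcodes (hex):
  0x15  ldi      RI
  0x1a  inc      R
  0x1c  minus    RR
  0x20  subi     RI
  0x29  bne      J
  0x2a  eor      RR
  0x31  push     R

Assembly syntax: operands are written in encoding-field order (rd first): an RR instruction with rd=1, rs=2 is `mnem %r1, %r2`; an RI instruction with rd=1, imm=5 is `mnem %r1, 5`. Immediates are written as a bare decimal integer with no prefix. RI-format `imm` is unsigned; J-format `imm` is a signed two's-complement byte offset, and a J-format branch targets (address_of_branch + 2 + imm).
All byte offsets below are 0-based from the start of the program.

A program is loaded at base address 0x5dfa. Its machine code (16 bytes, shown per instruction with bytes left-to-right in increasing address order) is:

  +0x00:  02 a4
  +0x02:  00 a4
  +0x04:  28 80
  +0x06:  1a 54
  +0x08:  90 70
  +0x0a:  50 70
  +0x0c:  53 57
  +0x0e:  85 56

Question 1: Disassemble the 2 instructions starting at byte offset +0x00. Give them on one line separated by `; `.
+0x00: 02 a4 ⇒ word 0xa402 (little)
  opcode bits[15:10]=0x29: bne/J
  imm@[9:0]=0x2 ⇒ 2
+0x02: 00 a4 ⇒ word 0xa400 (little)
  opcode bits[15:10]=0x29: bne/J
  imm@[9:0]=0x0 ⇒ 0

bne 2; bne 0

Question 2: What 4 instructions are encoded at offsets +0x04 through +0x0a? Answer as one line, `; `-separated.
+0x04: 28 80 ⇒ word 0x8028 (little)
  opcode bits[15:10]=0x20: subi/RI
  rd: (w>>7)&0x7=0x0 → %r0
  imm: (w>>0)&0x7f=0x28 → 40
+0x06: 1a 54 ⇒ word 0x541a (little)
  opcode bits[15:10]=0x15: ldi/RI
  rd: (w>>7)&0x7=0x0 → %r0
  imm: (w>>0)&0x7f=0x1a → 26
+0x08: 90 70 ⇒ word 0x7090 (little)
  opcode bits[15:10]=0x1c: minus/RR
  rd: (w>>7)&0x7=0x1 → %r1
  rs: (w>>4)&0x7=0x1 → %r1
+0x0a: 50 70 ⇒ word 0x7050 (little)
  opcode bits[15:10]=0x1c: minus/RR
  rd: (w>>7)&0x7=0x0 → %r0
  rs: (w>>4)&0x7=0x5 → %r5

subi %r0, 40; ldi %r0, 26; minus %r1, %r1; minus %r0, %r5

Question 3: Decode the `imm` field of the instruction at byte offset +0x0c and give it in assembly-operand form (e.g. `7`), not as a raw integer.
[0c] 53 57 → 0x5753
  top 6b → 0x15 → ldi [RI]
  rd: (w>>7)&0x7=0x6 → %r6
  imm: (w>>0)&0x7f=0x53 → 83

83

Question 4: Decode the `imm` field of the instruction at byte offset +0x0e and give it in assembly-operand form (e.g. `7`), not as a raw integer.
5

off 0x0e: read 85 56 as little → 0x5685
  top 6b → 0x15 → ldi [RI]
  rd@[9:7]=0x5 ⇒ %r5
  imm@[6:0]=0x5 ⇒ 5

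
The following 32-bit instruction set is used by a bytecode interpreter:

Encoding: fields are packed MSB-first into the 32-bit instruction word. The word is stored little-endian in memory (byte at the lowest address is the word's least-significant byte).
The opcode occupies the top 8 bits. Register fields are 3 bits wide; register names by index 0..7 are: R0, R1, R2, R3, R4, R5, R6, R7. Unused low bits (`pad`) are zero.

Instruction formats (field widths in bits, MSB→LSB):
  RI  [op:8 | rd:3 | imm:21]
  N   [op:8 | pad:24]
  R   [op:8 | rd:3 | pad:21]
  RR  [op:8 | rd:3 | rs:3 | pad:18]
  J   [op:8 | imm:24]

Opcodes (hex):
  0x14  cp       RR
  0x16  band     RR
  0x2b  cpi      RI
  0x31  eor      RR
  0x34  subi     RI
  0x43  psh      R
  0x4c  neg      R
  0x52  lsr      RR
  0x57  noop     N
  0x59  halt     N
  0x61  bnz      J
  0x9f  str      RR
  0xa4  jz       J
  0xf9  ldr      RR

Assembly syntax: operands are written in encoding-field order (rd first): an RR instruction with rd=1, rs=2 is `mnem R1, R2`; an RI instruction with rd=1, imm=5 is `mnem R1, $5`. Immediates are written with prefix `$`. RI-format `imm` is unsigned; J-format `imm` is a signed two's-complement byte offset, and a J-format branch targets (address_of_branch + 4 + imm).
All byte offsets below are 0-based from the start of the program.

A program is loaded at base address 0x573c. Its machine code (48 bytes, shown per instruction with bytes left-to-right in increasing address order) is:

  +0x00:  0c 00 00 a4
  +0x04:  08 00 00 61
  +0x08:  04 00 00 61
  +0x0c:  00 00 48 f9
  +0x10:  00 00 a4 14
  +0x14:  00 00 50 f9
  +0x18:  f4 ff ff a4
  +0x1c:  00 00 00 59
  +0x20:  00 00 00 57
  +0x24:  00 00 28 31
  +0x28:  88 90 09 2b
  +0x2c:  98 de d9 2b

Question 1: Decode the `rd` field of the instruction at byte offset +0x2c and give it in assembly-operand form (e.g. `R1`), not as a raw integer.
R6

@+2c  little-endian(98 de d9 2b) = 0x2bd9de98
  op=0x2bd9de98>>24=0x2b ⇒ cpi (RI)
  [23:21] rd=6 = R6
  [20:0] imm=1695384 = $1695384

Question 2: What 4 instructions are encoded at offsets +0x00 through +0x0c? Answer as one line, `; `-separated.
+0x00: 0c 00 00 a4 ⇒ word 0xa400000c (little)
  opcode bits[31:24]=0xa4: jz/J
  imm@[23:0]=0xc ⇒ $12
+0x04: 08 00 00 61 ⇒ word 0x61000008 (little)
  opcode bits[31:24]=0x61: bnz/J
  imm@[23:0]=0x8 ⇒ $8
+0x08: 04 00 00 61 ⇒ word 0x61000004 (little)
  opcode bits[31:24]=0x61: bnz/J
  imm@[23:0]=0x4 ⇒ $4
+0x0c: 00 00 48 f9 ⇒ word 0xf9480000 (little)
  opcode bits[31:24]=0xf9: ldr/RR
  rd@[23:21]=0x2 ⇒ R2
  rs@[20:18]=0x2 ⇒ R2

jz $12; bnz $8; bnz $4; ldr R2, R2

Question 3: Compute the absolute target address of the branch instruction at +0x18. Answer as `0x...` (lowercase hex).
@+18  little-endian(f4 ff ff a4) = 0xa4fffff4
  top 8b → 0xa4 → jz [J]
  imm@[23:0]=0xfffff4 (s24→-12) ⇒ $-12
  target = base 0x573c + off 0x18 + 4 + imm -12 = 0x574c

0x574c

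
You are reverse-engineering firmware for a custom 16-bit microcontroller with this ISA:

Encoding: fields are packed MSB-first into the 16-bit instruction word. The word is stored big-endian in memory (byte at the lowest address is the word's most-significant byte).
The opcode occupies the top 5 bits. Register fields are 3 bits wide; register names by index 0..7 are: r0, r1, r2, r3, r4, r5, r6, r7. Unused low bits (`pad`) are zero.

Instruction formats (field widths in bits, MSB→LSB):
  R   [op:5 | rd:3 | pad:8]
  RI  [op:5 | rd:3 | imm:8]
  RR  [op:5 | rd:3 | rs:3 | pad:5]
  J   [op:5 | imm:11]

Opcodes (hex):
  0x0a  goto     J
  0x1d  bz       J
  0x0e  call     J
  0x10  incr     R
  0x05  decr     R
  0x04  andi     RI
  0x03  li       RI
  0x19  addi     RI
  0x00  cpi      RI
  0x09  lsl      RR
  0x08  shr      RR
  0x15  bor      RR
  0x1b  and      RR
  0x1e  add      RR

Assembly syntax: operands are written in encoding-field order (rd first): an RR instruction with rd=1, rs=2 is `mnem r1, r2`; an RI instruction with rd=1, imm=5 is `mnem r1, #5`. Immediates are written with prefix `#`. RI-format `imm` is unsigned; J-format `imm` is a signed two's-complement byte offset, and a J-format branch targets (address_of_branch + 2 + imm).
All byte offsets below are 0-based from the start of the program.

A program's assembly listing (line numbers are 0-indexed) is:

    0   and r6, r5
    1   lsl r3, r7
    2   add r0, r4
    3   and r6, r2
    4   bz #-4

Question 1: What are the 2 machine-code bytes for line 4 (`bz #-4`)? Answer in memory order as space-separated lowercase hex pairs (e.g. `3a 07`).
ef fc

line 4 (bz): pack op=0x1d:5|imm=-4:11 = 0xeffc; big→ ef fc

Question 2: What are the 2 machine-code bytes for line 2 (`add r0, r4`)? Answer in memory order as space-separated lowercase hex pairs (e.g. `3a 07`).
line 2 (add): pack op=0x1e:5|rd=0:3|rs=4:3|pad=0:5 = 0xf080; big→ f0 80

f0 80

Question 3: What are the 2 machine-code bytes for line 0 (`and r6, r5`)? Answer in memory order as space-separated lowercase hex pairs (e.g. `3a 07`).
de a0

0. and fields op=0x1b:5|rd=6:3|rs=5:3|pad=0:5 → word dea0h → de a0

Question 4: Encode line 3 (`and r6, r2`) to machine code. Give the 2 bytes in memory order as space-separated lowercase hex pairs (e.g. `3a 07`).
L3: and op=0x1b:5|rd=6:3|rs=2:3|pad=0:5 ⇒ 0xde40 ⇒ big de 40

de 40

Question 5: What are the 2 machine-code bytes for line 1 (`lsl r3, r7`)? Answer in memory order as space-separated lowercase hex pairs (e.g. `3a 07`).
L1: lsl op=0x9:5|rd=3:3|rs=7:3|pad=0:5 ⇒ 0x4be0 ⇒ big 4b e0

4b e0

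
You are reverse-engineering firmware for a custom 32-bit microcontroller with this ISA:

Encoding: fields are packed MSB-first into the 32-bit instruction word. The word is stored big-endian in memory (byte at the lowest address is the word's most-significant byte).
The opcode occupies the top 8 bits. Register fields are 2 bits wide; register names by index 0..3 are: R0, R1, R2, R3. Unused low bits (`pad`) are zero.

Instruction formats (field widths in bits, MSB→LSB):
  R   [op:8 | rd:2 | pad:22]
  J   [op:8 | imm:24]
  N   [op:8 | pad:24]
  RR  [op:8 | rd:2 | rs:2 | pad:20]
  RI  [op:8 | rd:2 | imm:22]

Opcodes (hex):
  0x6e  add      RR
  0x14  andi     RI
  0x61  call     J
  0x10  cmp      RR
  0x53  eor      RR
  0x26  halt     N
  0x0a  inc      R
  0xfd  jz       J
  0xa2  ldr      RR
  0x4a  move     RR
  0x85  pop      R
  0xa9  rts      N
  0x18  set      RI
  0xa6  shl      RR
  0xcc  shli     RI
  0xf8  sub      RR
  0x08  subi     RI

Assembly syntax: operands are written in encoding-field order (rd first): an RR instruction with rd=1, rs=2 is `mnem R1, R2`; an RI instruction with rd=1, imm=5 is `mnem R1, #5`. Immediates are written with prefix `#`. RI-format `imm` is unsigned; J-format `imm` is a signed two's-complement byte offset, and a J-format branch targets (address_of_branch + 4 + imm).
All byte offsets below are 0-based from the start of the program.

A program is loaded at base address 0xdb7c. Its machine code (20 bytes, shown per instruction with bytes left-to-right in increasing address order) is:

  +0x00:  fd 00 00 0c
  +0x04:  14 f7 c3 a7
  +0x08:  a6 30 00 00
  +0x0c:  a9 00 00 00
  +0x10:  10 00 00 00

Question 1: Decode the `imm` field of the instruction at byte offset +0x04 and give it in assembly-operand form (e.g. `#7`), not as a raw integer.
+0x04: 14 f7 c3 a7 ⇒ word 0x14f7c3a7 (big)
  top 8b → 0x14 → andi [RI]
  [23:22] rd=3 = R3
  [21:0] imm=3654567 = #3654567

#3654567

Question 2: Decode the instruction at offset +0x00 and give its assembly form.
+0x00: fd 00 00 0c ⇒ word 0xfd00000c (big)
  top 8b → 0xfd → jz [J]
  imm@[23:0]=0xc ⇒ #12

jz #12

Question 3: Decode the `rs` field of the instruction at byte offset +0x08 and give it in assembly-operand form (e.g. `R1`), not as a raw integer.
R3

+0x08: a6 30 00 00 ⇒ word 0xa6300000 (big)
  opcode bits[31:24]=0xa6: shl/RR
  [23:22] rd=0 = R0
  [21:20] rs=3 = R3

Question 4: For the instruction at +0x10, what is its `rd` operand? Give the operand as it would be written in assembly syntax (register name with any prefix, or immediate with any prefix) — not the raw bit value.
R0

@+10  big-endian(10 00 00 00) = 0x10000000
  op=0x10000000>>24=0x10 ⇒ cmp (RR)
  rd: (w>>22)&0x3=0x0 → R0
  rs: (w>>20)&0x3=0x0 → R0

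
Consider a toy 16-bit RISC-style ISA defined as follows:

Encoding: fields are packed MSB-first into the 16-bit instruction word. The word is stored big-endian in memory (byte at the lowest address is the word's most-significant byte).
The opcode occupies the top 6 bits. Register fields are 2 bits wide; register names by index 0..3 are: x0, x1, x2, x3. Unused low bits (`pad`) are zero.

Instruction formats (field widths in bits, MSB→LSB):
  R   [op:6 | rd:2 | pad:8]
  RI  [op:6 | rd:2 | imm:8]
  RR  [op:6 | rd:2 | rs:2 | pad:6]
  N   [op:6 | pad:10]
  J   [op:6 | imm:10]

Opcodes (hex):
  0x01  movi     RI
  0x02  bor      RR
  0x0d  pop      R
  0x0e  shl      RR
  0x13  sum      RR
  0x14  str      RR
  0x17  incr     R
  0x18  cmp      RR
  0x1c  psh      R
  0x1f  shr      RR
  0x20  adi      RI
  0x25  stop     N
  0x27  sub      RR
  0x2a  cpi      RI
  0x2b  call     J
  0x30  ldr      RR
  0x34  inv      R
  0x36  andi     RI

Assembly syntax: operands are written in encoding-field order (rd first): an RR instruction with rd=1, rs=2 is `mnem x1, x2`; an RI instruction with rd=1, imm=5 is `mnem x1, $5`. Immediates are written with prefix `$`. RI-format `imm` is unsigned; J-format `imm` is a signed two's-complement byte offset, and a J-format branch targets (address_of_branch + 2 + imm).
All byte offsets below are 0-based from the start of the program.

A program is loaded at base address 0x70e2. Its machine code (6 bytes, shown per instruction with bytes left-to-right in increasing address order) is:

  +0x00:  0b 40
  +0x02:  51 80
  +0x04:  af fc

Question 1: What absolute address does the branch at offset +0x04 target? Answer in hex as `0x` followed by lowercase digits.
off 0x04: read af fc as big → 0xaffc
  opcode bits[15:10]=0x2b: call/J
  imm: (w>>0)&0x3ff=0x3fc (s10→-4) → $-4
  target = base 0x70e2 + off 0x04 + 2 + imm -4 = 0x70e4

0x70e4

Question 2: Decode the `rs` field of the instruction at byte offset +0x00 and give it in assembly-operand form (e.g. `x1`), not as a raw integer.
x1

+0x00: 0b 40 ⇒ word 0x0b40 (big)
  op=0x0b40>>10=0x2 ⇒ bor (RR)
  rd: (w>>8)&0x3=0x3 → x3
  rs: (w>>6)&0x3=0x1 → x1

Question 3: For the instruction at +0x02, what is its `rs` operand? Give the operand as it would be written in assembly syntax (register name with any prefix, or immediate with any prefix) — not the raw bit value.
+0x02: 51 80 ⇒ word 0x5180 (big)
  op=0x5180>>10=0x14 ⇒ str (RR)
  rd@[9:8]=0x1 ⇒ x1
  rs@[7:6]=0x2 ⇒ x2

x2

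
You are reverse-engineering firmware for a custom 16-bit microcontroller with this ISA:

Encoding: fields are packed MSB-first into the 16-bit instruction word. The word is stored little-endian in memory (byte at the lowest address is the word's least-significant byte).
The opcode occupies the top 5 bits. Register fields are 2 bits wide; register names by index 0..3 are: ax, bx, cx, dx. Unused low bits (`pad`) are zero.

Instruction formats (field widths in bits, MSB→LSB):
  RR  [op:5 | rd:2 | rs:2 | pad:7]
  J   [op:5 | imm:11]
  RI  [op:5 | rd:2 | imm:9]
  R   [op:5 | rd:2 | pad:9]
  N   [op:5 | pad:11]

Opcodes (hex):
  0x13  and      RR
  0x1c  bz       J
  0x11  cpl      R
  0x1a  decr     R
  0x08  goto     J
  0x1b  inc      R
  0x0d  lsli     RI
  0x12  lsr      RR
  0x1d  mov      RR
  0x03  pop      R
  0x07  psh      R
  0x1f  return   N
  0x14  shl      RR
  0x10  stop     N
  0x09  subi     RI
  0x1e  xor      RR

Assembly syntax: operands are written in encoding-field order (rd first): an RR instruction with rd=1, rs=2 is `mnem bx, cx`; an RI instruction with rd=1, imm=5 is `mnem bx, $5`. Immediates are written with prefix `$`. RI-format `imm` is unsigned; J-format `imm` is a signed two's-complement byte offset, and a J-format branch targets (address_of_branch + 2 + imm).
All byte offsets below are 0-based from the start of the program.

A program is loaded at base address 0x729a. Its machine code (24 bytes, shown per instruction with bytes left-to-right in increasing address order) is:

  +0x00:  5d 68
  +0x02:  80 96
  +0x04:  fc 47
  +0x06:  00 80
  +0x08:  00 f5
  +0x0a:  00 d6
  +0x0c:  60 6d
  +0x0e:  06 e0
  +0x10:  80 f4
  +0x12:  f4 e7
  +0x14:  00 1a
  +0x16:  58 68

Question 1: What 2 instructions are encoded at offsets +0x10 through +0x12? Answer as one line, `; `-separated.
xor cx, bx; bz $-12

off 0x10: read 80 f4 as little → 0xf480
  top 5b → 0x1e → xor [RR]
  [10:9] rd=2 = cx
  [8:7] rs=1 = bx
off 0x12: read f4 e7 as little → 0xe7f4
  top 5b → 0x1c → bz [J]
  [10:0] imm=2036 (s11→-12) = $-12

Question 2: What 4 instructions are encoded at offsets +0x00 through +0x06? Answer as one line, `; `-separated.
[00] 5d 68 → 0x685d
  op=0x685d>>11=0xd ⇒ lsli (RI)
  rd: (w>>9)&0x3=0x0 → ax
  imm: (w>>0)&0x1ff=0x5d → $93
[02] 80 96 → 0x9680
  op=0x9680>>11=0x12 ⇒ lsr (RR)
  rd: (w>>9)&0x3=0x3 → dx
  rs: (w>>7)&0x3=0x1 → bx
[04] fc 47 → 0x47fc
  op=0x47fc>>11=0x8 ⇒ goto (J)
  imm: (w>>0)&0x7ff=0x7fc (s11→-4) → $-4
[06] 00 80 → 0x8000
  op=0x8000>>11=0x10 ⇒ stop (N)

lsli ax, $93; lsr dx, bx; goto $-4; stop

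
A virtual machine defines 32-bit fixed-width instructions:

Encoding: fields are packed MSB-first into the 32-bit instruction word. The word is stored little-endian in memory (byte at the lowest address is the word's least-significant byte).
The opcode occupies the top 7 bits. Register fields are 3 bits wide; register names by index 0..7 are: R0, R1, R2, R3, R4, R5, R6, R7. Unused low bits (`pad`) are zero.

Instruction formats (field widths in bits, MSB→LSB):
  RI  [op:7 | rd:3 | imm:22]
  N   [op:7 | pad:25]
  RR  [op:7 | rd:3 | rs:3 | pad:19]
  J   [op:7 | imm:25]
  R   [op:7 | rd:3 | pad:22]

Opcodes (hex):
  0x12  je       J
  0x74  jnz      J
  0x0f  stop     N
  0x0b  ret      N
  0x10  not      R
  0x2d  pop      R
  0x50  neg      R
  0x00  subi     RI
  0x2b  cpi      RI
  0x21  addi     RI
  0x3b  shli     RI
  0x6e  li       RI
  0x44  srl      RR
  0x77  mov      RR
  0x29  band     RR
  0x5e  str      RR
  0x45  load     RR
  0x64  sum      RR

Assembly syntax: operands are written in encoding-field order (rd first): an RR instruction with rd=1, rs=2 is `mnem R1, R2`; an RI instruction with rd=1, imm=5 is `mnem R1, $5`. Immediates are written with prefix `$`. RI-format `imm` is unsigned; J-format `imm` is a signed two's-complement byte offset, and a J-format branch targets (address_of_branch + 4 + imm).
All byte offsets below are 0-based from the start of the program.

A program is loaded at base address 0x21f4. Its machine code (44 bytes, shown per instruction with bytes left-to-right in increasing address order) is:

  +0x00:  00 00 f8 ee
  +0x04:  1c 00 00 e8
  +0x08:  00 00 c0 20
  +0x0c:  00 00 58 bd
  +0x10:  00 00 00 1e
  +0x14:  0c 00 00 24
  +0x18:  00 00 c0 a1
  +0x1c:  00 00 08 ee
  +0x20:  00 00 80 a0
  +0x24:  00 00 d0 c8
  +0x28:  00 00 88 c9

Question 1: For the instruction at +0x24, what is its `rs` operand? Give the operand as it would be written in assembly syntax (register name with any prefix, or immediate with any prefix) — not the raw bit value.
R2

off 0x24: read 00 00 d0 c8 as little → 0xc8d00000
  opcode bits[31:25]=0x64: sum/RR
  [24:22] rd=3 = R3
  [21:19] rs=2 = R2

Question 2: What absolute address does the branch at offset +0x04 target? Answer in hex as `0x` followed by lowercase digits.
off 0x04: read 1c 00 00 e8 as little → 0xe800001c
  opcode bits[31:25]=0x74: jnz/J
  [24:0] imm=28 = $28
  target = base 0x21f4 + off 0x04 + 4 + imm 28 = 0x2218

0x2218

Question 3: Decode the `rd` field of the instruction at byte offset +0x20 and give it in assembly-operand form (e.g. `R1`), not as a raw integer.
@+20  little-endian(00 00 80 a0) = 0xa0800000
  top 7b → 0x50 → neg [R]
  rd: (w>>22)&0x7=0x2 → R2

R2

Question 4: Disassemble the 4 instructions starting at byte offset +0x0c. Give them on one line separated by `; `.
str R5, R3; stop; je $12; neg R7

+0x0c: 00 00 58 bd ⇒ word 0xbd580000 (little)
  op=0xbd580000>>25=0x5e ⇒ str (RR)
  rd: (w>>22)&0x7=0x5 → R5
  rs: (w>>19)&0x7=0x3 → R3
+0x10: 00 00 00 1e ⇒ word 0x1e000000 (little)
  op=0x1e000000>>25=0xf ⇒ stop (N)
+0x14: 0c 00 00 24 ⇒ word 0x2400000c (little)
  op=0x2400000c>>25=0x12 ⇒ je (J)
  imm: (w>>0)&0x1ffffff=0xc → $12
+0x18: 00 00 c0 a1 ⇒ word 0xa1c00000 (little)
  op=0xa1c00000>>25=0x50 ⇒ neg (R)
  rd: (w>>22)&0x7=0x7 → R7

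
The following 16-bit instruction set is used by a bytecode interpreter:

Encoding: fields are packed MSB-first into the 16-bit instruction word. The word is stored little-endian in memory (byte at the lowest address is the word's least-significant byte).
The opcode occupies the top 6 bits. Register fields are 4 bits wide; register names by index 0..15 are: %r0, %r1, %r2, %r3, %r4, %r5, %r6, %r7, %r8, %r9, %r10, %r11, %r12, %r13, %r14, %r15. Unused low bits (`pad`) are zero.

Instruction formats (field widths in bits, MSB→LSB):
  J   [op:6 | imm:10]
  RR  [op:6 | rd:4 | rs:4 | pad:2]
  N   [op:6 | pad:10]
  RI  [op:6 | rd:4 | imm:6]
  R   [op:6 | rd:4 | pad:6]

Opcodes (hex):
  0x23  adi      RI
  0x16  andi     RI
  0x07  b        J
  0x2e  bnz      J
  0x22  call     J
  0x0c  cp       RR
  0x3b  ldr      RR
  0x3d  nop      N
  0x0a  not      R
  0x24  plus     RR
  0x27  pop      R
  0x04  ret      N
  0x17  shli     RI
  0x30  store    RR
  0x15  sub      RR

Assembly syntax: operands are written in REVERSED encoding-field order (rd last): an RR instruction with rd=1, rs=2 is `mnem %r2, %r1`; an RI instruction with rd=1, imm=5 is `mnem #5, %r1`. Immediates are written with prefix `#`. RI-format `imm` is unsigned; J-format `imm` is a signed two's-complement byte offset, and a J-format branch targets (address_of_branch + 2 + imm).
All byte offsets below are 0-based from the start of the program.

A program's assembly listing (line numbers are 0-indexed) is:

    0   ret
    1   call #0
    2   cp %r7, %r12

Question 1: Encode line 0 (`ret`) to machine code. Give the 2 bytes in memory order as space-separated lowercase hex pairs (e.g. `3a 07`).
00 10

L0: ret op=0x4:6|pad=0:10 ⇒ 0x1000 ⇒ little 00 10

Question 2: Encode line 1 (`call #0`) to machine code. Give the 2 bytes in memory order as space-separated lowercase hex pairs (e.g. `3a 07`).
00 88

L1: call op=0x22:6|imm=0:10 ⇒ 0x8800 ⇒ little 00 88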